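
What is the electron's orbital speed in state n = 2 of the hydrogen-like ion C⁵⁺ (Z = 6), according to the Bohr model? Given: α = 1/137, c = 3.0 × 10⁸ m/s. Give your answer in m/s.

6.6 × 10⁶ m/s

v_n = Zαc/n = 6 × 0.0073 × 3.0 × 10⁸ / 2
    = 6.6 × 10⁶ m/s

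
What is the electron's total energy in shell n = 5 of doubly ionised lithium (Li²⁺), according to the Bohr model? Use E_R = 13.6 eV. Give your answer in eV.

E_n = −E_R·Z²/n² = −13.6 × 3²/5² = -4.90 eV

-4.90 eV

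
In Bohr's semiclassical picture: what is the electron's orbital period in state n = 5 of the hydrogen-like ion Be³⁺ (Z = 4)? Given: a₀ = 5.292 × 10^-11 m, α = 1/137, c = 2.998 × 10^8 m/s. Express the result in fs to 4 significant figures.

r = n²a₀/Z = 5²·5.292 × 10^-11/4 = 3.308 × 10^-10 m
v = Zαc/n = 4·0.007299·2.998 × 10^8/5 = 1.751 × 10^6 m/s
T = 2πr/v = 1.187 × 10^-15 s = 1.187 fs

1.187 fs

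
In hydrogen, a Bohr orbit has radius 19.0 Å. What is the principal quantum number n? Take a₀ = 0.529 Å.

6

r_n = n²a₀/Z ⇒ n² = rZ/a₀ = 19.0 × 1 / 0.529 ≈ 35.92
n = 6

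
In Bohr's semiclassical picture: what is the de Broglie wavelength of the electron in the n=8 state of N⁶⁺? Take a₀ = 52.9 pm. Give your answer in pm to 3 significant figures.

380 pm

The Bohr quantisation condition is nλ = 2πr_n.
r_n = n²a₀/Z = 484 pm
λ = 2πr_n/n = 2π·484/8 = 380 pm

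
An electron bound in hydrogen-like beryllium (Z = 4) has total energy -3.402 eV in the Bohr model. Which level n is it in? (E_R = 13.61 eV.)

E_n = −E_R Z²/n² ⇒ n² = E_R Z²/(−E_n) = 13.61 × 4² / 3.402 ≈ 64.01
n = 8

8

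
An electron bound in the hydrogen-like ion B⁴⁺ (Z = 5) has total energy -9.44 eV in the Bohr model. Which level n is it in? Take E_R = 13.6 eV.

E_n = −E_R Z²/n² ⇒ n² = E_R Z²/(−E_n) = 13.6 × 5² / 9.44 ≈ 36.02
n = 6

6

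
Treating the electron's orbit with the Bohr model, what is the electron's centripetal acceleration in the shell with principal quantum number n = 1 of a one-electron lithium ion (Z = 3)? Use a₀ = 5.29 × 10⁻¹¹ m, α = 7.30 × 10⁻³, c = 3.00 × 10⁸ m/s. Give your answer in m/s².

r = n²a₀/Z = 1.76 × 10⁻¹¹ m, v = Zαc/n = 6.57 × 10⁶ m/s
a = v²/r = (6.57 × 10⁶)² / 1.76 × 10⁻¹¹ = 2.45 × 10²⁴ m/s²

2.45 × 10²⁴ m/s²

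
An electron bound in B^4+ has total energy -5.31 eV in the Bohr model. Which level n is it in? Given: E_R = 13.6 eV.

E_n = −E_R Z²/n² ⇒ n² = E_R Z²/(−E_n) = 13.6 × 5² / 5.31 ≈ 64.03
n = 8

8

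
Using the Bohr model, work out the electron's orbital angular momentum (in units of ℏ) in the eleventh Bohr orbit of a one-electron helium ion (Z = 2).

11

L_n = nℏ, so L/ℏ = n = 11.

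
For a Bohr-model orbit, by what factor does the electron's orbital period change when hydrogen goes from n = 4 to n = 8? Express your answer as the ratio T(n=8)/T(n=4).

T ∝ Z^-2 · n^3; with Z fixed, T ∝ n^3.
T(n=8)/T(n=4) = (8/4)^3 = 8

8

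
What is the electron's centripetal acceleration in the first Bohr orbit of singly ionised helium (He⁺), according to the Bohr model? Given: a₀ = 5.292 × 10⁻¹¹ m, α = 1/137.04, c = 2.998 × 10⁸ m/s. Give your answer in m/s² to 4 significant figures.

r = n²a₀/Z = 2.646 × 10⁻¹¹ m, v = Zαc/n = 4.375 × 10⁶ m/s
a = v²/r = (4.375 × 10⁶)² / 2.646 × 10⁻¹¹ = 7.235 × 10²³ m/s²

7.235 × 10²³ m/s²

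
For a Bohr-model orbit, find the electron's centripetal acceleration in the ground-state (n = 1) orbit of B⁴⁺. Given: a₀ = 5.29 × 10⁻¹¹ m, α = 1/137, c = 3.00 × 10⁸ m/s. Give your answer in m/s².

1.13 × 10²⁵ m/s²

r = n²a₀/Z = 1.06 × 10⁻¹¹ m, v = Zαc/n = 1.09 × 10⁷ m/s
a = v²/r = (1.09 × 10⁷)² / 1.06 × 10⁻¹¹ = 1.13 × 10²⁵ m/s²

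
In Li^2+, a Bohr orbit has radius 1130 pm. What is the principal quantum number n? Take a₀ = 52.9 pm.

8

r_n = n²a₀/Z ⇒ n² = rZ/a₀ = 1130 × 3 / 52.9 ≈ 64.08
n = 8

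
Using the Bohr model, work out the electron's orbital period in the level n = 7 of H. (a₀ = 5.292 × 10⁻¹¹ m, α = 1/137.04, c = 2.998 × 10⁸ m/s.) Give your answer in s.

r = n²a₀/Z = 7²·5.292 × 10⁻¹¹/1 = 2.593 × 10⁻⁹ m
v = Zαc/n = 1·0.007297·2.998 × 10⁸/7 = 3.125 × 10⁵ m/s
T = 2πr/v = 5.213 × 10⁻¹⁴ s

5.213 × 10⁻¹⁴ s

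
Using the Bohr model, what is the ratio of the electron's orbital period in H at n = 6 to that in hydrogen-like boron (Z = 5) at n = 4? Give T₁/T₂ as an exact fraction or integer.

T ∝ Z^-2 · n^3
T₁/T₂ = (1/5)^-2 · (6/4)^3 = 675/8

675/8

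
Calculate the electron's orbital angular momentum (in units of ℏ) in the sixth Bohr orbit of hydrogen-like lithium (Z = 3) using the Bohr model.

L_n = nℏ, so L/ℏ = n = 6.

6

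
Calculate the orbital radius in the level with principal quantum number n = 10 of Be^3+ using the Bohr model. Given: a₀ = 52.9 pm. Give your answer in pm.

r_n = n²a₀/Z = 10² × 52.9 / 4
    = 100 × 52.9 / 4 = 1320 pm

1320 pm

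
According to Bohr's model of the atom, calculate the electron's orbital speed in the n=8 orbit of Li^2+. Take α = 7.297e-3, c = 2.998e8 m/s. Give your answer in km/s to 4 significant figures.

v_n = Zαc/n = 3 × 0.007297 × 2.998e8 / 8
    = 820.4 km/s

820.4 km/s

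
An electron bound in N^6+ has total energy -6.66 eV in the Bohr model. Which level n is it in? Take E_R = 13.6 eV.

10

E_n = −E_R Z²/n² ⇒ n² = E_R Z²/(−E_n) = 13.6 × 7² / 6.66 ≈ 100.06
n = 10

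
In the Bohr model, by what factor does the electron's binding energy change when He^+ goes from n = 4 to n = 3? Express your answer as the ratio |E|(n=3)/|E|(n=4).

|E| ∝ Z^2 · n^-2; with Z fixed, |E| ∝ n^-2.
|E|(n=3)/|E|(n=4) = (3/4)^-2 = 16/9

16/9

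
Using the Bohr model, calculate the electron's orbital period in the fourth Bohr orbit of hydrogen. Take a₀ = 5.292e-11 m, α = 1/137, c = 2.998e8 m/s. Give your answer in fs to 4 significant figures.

9.725 fs

r = n²a₀/Z = 4²·5.292e-11/1 = 8.467e-10 m
v = Zαc/n = 1·0.007299·2.998e8/4 = 5.471e5 m/s
T = 2πr/v = 9.725e-15 s = 9.725 fs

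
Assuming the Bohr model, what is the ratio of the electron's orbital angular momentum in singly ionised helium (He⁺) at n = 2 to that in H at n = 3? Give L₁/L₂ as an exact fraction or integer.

2/3

L = nℏ is independent of Z.
L₁/L₂ = n₁/n₂ = 2/3 = 2/3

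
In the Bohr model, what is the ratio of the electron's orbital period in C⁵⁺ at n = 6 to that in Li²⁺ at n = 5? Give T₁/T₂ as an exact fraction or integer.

54/125

T ∝ Z^-2 · n^3
T₁/T₂ = (6/3)^-2 · (6/5)^3 = 54/125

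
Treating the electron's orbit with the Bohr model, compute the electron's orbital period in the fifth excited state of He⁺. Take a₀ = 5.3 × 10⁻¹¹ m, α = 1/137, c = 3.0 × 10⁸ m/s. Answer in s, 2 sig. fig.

8.2 × 10⁻¹⁵ s

r = n²a₀/Z = 6²·5.3 × 10⁻¹¹/2 = 9.5 × 10⁻¹⁰ m
v = Zαc/n = 2·0.0073·3.0 × 10⁸/6 = 7.3 × 10⁵ m/s
T = 2πr/v = 8.2 × 10⁻¹⁵ s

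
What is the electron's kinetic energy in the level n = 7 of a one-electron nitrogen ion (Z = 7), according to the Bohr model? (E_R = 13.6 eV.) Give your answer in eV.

For a Coulomb orbit the virial theorem gives K = −E_n.
E_n = −E_R·Z²/n², so K = E_R·Z²/n² = 13.6 × 7²/7² = 13.6 eV

13.6 eV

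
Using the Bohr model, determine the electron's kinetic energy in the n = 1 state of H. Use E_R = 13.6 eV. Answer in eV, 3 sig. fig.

For a Coulomb orbit the virial theorem gives K = −E_n.
E_n = −E_R·Z²/n², so K = E_R·Z²/n² = 13.6 × 1²/1² = 13.6 eV

13.6 eV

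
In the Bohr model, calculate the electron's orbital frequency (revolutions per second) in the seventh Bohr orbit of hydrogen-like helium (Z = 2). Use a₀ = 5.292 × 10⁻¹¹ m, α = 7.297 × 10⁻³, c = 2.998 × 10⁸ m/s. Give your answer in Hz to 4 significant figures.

7.673 × 10¹³ Hz

r = n²a₀/Z = 1.297 × 10⁻⁹ m, v = Zαc/n = 6.250 × 10⁵ m/s
f = v/(2πr) = 7.673 × 10¹³ Hz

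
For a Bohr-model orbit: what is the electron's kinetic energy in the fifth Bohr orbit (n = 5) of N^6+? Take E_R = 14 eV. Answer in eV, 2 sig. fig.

27 eV

For a Coulomb orbit the virial theorem gives K = −E_n.
E_n = −E_R·Z²/n², so K = E_R·Z²/n² = 14 × 7²/5² = 27 eV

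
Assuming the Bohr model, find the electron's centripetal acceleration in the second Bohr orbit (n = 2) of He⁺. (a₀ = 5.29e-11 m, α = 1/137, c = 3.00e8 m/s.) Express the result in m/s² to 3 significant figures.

4.53e22 m/s²

r = n²a₀/Z = 1.06e-10 m, v = Zαc/n = 2.19e6 m/s
a = v²/r = (2.19e6)² / 1.06e-10 = 4.53e22 m/s²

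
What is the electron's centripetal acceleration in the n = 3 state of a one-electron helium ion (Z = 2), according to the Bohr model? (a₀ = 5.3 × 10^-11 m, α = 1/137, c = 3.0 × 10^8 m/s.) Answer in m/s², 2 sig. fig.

r = n²a₀/Z = 2.4 × 10^-10 m, v = Zαc/n = 1.5 × 10^6 m/s
a = v²/r = (1.5 × 10^6)² / 2.4 × 10^-10 = 8.9 × 10^21 m/s²

8.9 × 10^21 m/s²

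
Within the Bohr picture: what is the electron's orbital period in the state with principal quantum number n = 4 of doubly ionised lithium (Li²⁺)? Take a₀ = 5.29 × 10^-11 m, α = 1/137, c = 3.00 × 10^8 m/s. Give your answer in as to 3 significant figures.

r = n²a₀/Z = 4²·5.29 × 10^-11/3 = 2.82 × 10^-10 m
v = Zαc/n = 3·0.00730·3.00 × 10^8/4 = 1.64 × 10^6 m/s
T = 2πr/v = 1.08 × 10^-15 s = 1080 as

1080 as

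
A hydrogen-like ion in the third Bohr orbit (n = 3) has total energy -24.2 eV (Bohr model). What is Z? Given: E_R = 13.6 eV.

E_n = −E_R Z²/n² ⇒ Z² = −E_n n²/E_R = 24.2 × 3² / 13.6 ≈ 16.01
Z = 4

4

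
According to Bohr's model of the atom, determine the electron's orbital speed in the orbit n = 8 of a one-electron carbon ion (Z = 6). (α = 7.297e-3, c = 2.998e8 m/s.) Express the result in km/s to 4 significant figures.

v_n = Zαc/n = 6 × 0.007297 × 2.998e8 / 8
    = 1641 km/s

1641 km/s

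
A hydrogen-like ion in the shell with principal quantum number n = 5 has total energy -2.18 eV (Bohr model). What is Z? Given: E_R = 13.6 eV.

E_n = −E_R Z²/n² ⇒ Z² = −E_n n²/E_R = 2.18 × 5² / 13.6 ≈ 4.01
Z = 2

2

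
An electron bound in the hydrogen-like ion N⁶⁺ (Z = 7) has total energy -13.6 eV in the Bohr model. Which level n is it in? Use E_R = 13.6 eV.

E_n = −E_R Z²/n² ⇒ n² = E_R Z²/(−E_n) = 13.6 × 7² / 13.6 ≈ 49.00
n = 7

7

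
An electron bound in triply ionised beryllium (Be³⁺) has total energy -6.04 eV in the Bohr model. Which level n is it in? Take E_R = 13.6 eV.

E_n = −E_R Z²/n² ⇒ n² = E_R Z²/(−E_n) = 13.6 × 4² / 6.04 ≈ 36.03
n = 6

6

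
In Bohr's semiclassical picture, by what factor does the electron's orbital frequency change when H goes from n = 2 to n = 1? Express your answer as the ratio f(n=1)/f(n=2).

f ∝ Z^2 · n^-3; with Z fixed, f ∝ n^-3.
f(n=1)/f(n=2) = (1/2)^-3 = 8

8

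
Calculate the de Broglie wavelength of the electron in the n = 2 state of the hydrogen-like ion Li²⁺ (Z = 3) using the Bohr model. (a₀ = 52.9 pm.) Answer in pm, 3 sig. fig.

The Bohr quantisation condition is nλ = 2πr_n.
r_n = n²a₀/Z = 70.5 pm
λ = 2πr_n/n = 2π·70.5/2 = 222 pm

222 pm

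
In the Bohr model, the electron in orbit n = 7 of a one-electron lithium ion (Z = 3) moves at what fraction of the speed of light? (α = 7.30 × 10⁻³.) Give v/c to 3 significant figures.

v_n = Zαc/n, so v/c = Zα/n = 3 × 0.00730 / 7 = 0.00313

0.00313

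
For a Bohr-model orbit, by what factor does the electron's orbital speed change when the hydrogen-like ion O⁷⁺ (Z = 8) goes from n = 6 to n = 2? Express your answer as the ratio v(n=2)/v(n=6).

3

v ∝ Z^1 · n^-1; with Z fixed, v ∝ n^-1.
v(n=2)/v(n=6) = (2/6)^-1 = 3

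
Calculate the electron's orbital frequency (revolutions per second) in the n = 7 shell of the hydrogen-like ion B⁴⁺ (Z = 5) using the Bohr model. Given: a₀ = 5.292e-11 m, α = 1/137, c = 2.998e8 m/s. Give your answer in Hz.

r = n²a₀/Z = 5.186e-10 m, v = Zαc/n = 1.563e6 m/s
f = v/(2πr) = 4.797e14 Hz

4.797e14 Hz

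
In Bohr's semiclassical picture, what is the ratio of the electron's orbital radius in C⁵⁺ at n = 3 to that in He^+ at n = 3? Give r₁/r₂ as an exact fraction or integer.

1/3

r ∝ Z^-1 · n^2
r₁/r₂ = (6/2)^-1 · (3/3)^2 = 1/3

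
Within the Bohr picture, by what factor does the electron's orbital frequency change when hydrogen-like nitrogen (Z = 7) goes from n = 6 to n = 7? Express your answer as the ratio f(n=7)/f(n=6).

f ∝ Z^2 · n^-3; with Z fixed, f ∝ n^-3.
f(n=7)/f(n=6) = (7/6)^-3 = 216/343

216/343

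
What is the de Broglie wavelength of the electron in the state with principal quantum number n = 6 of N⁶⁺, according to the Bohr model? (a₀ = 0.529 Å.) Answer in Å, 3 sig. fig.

2.85 Å

The Bohr quantisation condition is nλ = 2πr_n.
r_n = n²a₀/Z = 2.72 Å
λ = 2πr_n/n = 2π·2.72/6 = 2.85 Å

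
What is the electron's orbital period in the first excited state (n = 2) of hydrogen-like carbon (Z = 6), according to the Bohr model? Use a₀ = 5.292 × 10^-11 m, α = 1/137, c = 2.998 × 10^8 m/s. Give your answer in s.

3.377 × 10^-17 s

r = n²a₀/Z = 2²·5.292 × 10^-11/6 = 3.528 × 10^-11 m
v = Zαc/n = 6·0.007299·2.998 × 10^8/2 = 6.565 × 10^6 m/s
T = 2πr/v = 3.377 × 10^-17 s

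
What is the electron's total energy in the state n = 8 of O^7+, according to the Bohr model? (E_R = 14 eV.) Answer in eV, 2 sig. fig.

-14 eV

E_n = −E_R·Z²/n² = −14 × 8²/8² = -14 eV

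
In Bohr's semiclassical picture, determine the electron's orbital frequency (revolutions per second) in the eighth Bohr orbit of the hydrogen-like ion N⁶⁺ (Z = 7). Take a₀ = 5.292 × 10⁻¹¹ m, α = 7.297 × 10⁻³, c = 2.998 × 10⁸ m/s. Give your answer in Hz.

r = n²a₀/Z = 4.838 × 10⁻¹⁰ m, v = Zαc/n = 1.914 × 10⁶ m/s
f = v/(2πr) = 6.297 × 10¹⁴ Hz

6.297 × 10¹⁴ Hz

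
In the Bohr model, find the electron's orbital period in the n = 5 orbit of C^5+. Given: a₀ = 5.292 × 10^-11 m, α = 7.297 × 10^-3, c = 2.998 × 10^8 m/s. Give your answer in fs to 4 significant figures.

r = n²a₀/Z = 5²·5.292 × 10^-11/6 = 2.205 × 10^-10 m
v = Zαc/n = 6·0.007297·2.998 × 10^8/5 = 2.625 × 10^6 m/s
T = 2πr/v = 5.278 × 10^-16 s = 0.5278 fs

0.5278 fs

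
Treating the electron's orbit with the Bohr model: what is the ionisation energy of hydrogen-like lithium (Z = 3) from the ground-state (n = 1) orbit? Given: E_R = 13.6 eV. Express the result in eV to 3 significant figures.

122 eV

E_n = −E_R·Z²/n² = −13.6 × 3²/1² eV = -122 eV
Ionisation energy = −E_n = 122 eV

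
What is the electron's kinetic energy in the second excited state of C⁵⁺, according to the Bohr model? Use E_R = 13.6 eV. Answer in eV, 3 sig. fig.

For a Coulomb orbit the virial theorem gives K = −E_n.
E_n = −E_R·Z²/n², so K = E_R·Z²/n² = 13.6 × 6²/3² = 54.4 eV

54.4 eV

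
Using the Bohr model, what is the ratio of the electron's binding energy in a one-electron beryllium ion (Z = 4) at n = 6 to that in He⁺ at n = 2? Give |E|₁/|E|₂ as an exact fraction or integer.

4/9

|E| ∝ Z^2 · n^-2
|E|₁/|E|₂ = (4/2)^2 · (6/2)^-2 = 4/9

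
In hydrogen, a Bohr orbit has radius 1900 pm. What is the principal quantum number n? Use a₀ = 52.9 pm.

6

r_n = n²a₀/Z ⇒ n² = rZ/a₀ = 1900 × 1 / 52.9 ≈ 35.92
n = 6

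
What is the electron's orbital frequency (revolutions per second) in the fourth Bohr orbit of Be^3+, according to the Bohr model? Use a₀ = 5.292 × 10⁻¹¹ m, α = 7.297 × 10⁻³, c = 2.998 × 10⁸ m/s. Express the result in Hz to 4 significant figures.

r = n²a₀/Z = 2.117 × 10⁻¹⁰ m, v = Zαc/n = 2.188 × 10⁶ m/s
f = v/(2πr) = 1.645 × 10¹⁵ Hz

1.645 × 10¹⁵ Hz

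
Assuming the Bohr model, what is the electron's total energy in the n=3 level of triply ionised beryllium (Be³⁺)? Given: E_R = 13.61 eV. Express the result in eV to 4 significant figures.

-24.20 eV

E_n = −E_R·Z²/n² = −13.61 × 4²/3² = -24.20 eV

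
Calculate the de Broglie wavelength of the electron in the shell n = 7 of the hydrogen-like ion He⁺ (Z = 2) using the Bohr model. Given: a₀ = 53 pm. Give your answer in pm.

The Bohr quantisation condition is nλ = 2πr_n.
r_n = n²a₀/Z = 1300 pm
λ = 2πr_n/n = 2π·1300/7 = 1200 pm

1200 pm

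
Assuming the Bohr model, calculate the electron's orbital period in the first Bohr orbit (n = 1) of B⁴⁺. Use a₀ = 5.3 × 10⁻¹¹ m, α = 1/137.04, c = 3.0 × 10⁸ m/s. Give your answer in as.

6.1 as

r = n²a₀/Z = 1²·5.3 × 10⁻¹¹/5 = 1.1 × 10⁻¹¹ m
v = Zαc/n = 5·0.0073·3.0 × 10⁸/1 = 1.1 × 10⁷ m/s
T = 2πr/v = 6.1 × 10⁻¹⁸ s = 6.1 as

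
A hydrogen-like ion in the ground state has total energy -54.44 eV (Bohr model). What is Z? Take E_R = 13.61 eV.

E_n = −E_R Z²/n² ⇒ Z² = −E_n n²/E_R = 54.44 × 1² / 13.61 ≈ 4.00
Z = 2

2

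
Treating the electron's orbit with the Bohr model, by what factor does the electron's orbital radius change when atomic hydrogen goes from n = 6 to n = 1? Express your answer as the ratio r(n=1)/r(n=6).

r ∝ Z^-1 · n^2; with Z fixed, r ∝ n^2.
r(n=1)/r(n=6) = (1/6)^2 = 1/36

1/36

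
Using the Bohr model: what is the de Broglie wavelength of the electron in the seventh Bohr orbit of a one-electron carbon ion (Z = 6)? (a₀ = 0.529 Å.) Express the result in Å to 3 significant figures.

3.88 Å

The Bohr quantisation condition is nλ = 2πr_n.
r_n = n²a₀/Z = 4.32 Å
λ = 2πr_n/n = 2π·4.32/7 = 3.88 Å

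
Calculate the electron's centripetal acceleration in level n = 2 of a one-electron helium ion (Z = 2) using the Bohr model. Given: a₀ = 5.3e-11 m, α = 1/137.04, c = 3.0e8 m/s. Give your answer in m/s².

r = n²a₀/Z = 1.1e-10 m, v = Zαc/n = 2.2e6 m/s
a = v²/r = (2.2e6)² / 1.1e-10 = 4.5e22 m/s²

4.5e22 m/s²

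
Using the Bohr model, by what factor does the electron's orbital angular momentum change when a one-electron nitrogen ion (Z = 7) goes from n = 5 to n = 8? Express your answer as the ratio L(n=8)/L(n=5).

8/5

L = nℏ depends only on n, so L ∝ n.
L(n=8)/L(n=5) = (8/5)^1 = 8/5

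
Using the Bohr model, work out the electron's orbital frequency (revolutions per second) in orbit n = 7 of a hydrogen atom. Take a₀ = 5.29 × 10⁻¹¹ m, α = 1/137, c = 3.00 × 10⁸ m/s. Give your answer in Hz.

r = n²a₀/Z = 2.59 × 10⁻⁹ m, v = Zαc/n = 3.13 × 10⁵ m/s
f = v/(2πr) = 1.92 × 10¹³ Hz

1.92 × 10¹³ Hz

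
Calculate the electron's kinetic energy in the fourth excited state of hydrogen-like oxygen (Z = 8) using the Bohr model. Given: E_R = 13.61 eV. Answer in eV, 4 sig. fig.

For a Coulomb orbit the virial theorem gives K = −E_n.
E_n = −E_R·Z²/n², so K = E_R·Z²/n² = 13.61 × 8²/5² = 34.84 eV

34.84 eV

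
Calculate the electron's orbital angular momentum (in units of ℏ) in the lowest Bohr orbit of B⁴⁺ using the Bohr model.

1

L_n = nℏ, so L/ℏ = n = 1.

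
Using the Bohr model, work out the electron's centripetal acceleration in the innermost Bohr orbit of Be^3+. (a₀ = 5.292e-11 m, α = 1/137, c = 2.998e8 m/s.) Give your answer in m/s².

r = n²a₀/Z = 1.323e-11 m, v = Zαc/n = 8.753e6 m/s
a = v²/r = (8.753e6)² / 1.323e-11 = 5.791e24 m/s²

5.791e24 m/s²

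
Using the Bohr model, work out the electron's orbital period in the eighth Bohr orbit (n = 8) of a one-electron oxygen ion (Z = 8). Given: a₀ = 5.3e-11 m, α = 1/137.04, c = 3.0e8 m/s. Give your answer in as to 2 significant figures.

r = n²a₀/Z = 8²·5.3e-11/8 = 4.2e-10 m
v = Zαc/n = 8·0.0073·3.0e8/8 = 2.2e6 m/s
T = 2πr/v = 1.2e-15 s = 1200 as

1200 as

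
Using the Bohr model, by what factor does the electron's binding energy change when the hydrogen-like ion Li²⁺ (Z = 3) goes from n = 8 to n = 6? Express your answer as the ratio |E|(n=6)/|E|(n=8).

|E| ∝ Z^2 · n^-2; with Z fixed, |E| ∝ n^-2.
|E|(n=6)/|E|(n=8) = (6/8)^-2 = 16/9

16/9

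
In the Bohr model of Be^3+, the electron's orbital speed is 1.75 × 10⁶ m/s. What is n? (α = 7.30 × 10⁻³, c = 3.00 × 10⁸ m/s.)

5

v_n = Zαc/n ⇒ n = Zαc/v = 4 × 0.00730 × 3.00 × 10⁸ / 1.75 × 10⁶ ≈ 5.01
n = 5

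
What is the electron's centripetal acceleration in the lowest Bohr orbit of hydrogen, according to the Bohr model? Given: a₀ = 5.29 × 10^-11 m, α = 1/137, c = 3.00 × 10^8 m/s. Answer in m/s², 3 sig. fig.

r = n²a₀/Z = 5.29 × 10^-11 m, v = Zαc/n = 2.19 × 10^6 m/s
a = v²/r = (2.19 × 10^6)² / 5.29 × 10^-11 = 9.06 × 10^22 m/s²

9.06 × 10^22 m/s²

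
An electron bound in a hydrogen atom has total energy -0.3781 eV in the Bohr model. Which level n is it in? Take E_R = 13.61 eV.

E_n = −E_R Z²/n² ⇒ n² = E_R Z²/(−E_n) = 13.61 × 1² / 0.3781 ≈ 36.00
n = 6

6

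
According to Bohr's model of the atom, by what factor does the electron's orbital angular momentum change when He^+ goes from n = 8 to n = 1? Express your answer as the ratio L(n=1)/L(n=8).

L = nℏ depends only on n, so L ∝ n.
L(n=1)/L(n=8) = (1/8)^1 = 1/8

1/8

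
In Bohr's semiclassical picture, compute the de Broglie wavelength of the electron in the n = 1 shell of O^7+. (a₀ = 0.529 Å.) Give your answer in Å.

The Bohr quantisation condition is nλ = 2πr_n.
r_n = n²a₀/Z = 0.0661 Å
λ = 2πr_n/n = 2π·0.0661/1 = 0.415 Å

0.415 Å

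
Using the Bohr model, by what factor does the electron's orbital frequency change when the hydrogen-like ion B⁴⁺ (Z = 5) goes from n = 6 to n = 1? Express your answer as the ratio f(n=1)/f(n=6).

216

f ∝ Z^2 · n^-3; with Z fixed, f ∝ n^-3.
f(n=1)/f(n=6) = (1/6)^-3 = 216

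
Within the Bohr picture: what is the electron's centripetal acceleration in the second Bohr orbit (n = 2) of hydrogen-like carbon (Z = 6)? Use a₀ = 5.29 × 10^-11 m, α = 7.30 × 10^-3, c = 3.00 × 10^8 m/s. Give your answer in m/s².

1.22 × 10^24 m/s²

r = n²a₀/Z = 3.53 × 10^-11 m, v = Zαc/n = 6.57 × 10^6 m/s
a = v²/r = (6.57 × 10^6)² / 3.53 × 10^-11 = 1.22 × 10^24 m/s²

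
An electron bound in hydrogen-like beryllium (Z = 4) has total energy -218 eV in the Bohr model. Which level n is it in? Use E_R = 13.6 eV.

E_n = −E_R Z²/n² ⇒ n² = E_R Z²/(−E_n) = 13.6 × 4² / 218 ≈ 1.00
n = 1

1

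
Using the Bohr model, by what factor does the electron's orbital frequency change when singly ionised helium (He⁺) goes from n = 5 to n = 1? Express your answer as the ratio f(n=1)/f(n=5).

125

f ∝ Z^2 · n^-3; with Z fixed, f ∝ n^-3.
f(n=1)/f(n=5) = (1/5)^-3 = 125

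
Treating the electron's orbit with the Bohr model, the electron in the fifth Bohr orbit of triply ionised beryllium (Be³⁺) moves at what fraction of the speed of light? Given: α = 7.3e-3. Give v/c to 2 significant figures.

v_n = Zαc/n, so v/c = Zα/n = 4 × 0.0073 / 5 = 0.0058

0.0058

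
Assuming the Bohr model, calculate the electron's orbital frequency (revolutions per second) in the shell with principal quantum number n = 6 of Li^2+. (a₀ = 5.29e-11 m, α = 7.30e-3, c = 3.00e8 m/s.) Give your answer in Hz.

r = n²a₀/Z = 6.35e-10 m, v = Zαc/n = 1.09e6 m/s
f = v/(2πr) = 2.75e14 Hz

2.75e14 Hz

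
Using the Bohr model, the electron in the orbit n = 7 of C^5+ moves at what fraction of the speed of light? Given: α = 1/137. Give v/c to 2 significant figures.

0.0063

v_n = Zαc/n, so v/c = Zα/n = 6 × 0.0073 / 7 = 0.0063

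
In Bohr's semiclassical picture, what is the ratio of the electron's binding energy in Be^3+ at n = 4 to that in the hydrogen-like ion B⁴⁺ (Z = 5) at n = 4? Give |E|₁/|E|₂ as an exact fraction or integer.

|E| ∝ Z^2 · n^-2
|E|₁/|E|₂ = (4/5)^2 · (4/4)^-2 = 16/25

16/25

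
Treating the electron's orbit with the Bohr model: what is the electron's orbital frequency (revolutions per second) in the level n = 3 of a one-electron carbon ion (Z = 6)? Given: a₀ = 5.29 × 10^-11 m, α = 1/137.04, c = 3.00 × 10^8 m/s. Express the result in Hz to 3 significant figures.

8.78 × 10^15 Hz

r = n²a₀/Z = 7.94 × 10^-11 m, v = Zαc/n = 4.38 × 10^6 m/s
f = v/(2πr) = 8.78 × 10^15 Hz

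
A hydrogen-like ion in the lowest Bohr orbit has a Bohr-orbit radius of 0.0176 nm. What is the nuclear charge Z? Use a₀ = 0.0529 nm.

r_n = n²a₀/Z ⇒ Z = n²a₀/r = 1² × 0.0529 / 0.0176 ≈ 3.01
Z = 3

3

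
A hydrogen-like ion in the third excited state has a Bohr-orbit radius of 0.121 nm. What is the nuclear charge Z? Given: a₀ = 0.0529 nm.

r_n = n²a₀/Z ⇒ Z = n²a₀/r = 4² × 0.0529 / 0.121 ≈ 7.00
Z = 7

7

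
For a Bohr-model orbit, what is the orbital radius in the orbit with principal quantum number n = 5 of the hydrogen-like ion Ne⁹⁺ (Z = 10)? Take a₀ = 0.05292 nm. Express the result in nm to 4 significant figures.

r_n = n²a₀/Z = 5² × 0.05292 / 10
    = 25 × 0.05292 / 10 = 0.1323 nm

0.1323 nm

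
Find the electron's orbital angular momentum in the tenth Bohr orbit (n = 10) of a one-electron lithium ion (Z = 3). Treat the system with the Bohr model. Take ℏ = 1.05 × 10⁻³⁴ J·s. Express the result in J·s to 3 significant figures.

L_n = nℏ = 10 × 1.05 × 10⁻³⁴ = 1.05 × 10⁻³³ J·s

1.05 × 10⁻³³ J·s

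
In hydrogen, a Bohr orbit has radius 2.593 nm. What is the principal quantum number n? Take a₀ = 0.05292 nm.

7

r_n = n²a₀/Z ⇒ n² = rZ/a₀ = 2.593 × 1 / 0.05292 ≈ 49.00
n = 7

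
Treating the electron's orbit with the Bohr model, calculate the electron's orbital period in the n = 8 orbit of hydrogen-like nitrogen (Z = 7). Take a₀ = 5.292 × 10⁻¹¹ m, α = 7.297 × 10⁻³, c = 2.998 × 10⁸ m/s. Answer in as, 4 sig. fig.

1588 as

r = n²a₀/Z = 8²·5.292 × 10⁻¹¹/7 = 4.838 × 10⁻¹⁰ m
v = Zαc/n = 7·0.007297·2.998 × 10⁸/8 = 1.914 × 10⁶ m/s
T = 2πr/v = 1.588 × 10⁻¹⁵ s = 1588 as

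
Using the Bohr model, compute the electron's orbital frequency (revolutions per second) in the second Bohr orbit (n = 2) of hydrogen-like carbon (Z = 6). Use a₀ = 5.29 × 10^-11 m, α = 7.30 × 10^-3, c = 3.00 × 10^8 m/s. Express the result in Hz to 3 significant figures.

2.96 × 10^16 Hz

r = n²a₀/Z = 3.53 × 10^-11 m, v = Zαc/n = 6.57 × 10^6 m/s
f = v/(2πr) = 2.96 × 10^16 Hz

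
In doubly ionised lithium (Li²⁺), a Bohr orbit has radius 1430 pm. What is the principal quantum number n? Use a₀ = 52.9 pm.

9

r_n = n²a₀/Z ⇒ n² = rZ/a₀ = 1430 × 3 / 52.9 ≈ 81.10
n = 9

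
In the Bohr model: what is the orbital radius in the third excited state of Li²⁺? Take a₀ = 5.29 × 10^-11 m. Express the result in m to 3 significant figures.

2.82 × 10^-10 m

r_n = n²a₀/Z = 4² × 5.29 × 10^-11 / 3
    = 16 × 5.29 × 10^-11 / 3 = 2.82 × 10^-10 m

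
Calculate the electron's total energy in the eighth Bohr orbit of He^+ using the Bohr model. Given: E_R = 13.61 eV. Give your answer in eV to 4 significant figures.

E_n = −E_R·Z²/n² = −13.61 × 2²/8² = -0.8506 eV

-0.8506 eV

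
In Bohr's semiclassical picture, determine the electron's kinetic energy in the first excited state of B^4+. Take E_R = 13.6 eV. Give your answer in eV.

For a Coulomb orbit the virial theorem gives K = −E_n.
E_n = −E_R·Z²/n², so K = E_R·Z²/n² = 13.6 × 5²/2² = 85.0 eV

85.0 eV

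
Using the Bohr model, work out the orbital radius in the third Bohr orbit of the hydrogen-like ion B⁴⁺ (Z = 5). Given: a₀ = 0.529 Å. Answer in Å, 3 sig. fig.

0.952 Å

r_n = n²a₀/Z = 3² × 0.529 / 5
    = 9 × 0.529 / 5 = 0.952 Å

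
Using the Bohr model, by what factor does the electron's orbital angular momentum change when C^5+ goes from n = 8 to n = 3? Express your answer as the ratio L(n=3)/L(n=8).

3/8

L = nℏ depends only on n, so L ∝ n.
L(n=3)/L(n=8) = (3/8)^1 = 3/8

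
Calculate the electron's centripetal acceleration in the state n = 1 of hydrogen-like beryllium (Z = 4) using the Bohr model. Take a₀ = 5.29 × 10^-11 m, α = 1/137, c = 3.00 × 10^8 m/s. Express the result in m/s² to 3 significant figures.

5.80 × 10^24 m/s²

r = n²a₀/Z = 1.32 × 10^-11 m, v = Zαc/n = 8.76 × 10^6 m/s
a = v²/r = (8.76 × 10^6)² / 1.32 × 10^-11 = 5.80 × 10^24 m/s²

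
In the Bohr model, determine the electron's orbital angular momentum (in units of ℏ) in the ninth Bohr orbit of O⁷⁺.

9

L_n = nℏ, so L/ℏ = n = 9.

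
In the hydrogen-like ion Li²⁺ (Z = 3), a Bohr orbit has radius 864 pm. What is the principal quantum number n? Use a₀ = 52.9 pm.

7

r_n = n²a₀/Z ⇒ n² = rZ/a₀ = 864 × 3 / 52.9 ≈ 49.00
n = 7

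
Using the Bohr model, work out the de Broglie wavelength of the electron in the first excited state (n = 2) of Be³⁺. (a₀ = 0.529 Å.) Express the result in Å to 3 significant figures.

1.66 Å

The Bohr quantisation condition is nλ = 2πr_n.
r_n = n²a₀/Z = 0.529 Å
λ = 2πr_n/n = 2π·0.529/2 = 1.66 Å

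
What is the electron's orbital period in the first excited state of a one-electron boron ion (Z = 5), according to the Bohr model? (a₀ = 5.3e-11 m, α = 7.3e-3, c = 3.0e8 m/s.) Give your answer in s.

r = n²a₀/Z = 2²·5.3e-11/5 = 4.2e-11 m
v = Zαc/n = 5·0.0073·3.0e8/2 = 5.5e6 m/s
T = 2πr/v = 4.9e-17 s

4.9e-17 s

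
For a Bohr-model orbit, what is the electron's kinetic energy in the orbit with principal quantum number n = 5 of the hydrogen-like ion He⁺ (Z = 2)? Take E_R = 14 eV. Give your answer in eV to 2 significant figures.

2.2 eV

For a Coulomb orbit the virial theorem gives K = −E_n.
E_n = −E_R·Z²/n², so K = E_R·Z²/n² = 14 × 2²/5² = 2.2 eV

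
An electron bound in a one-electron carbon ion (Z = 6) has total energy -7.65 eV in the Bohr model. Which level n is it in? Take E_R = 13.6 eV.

8

E_n = −E_R Z²/n² ⇒ n² = E_R Z²/(−E_n) = 13.6 × 6² / 7.65 ≈ 64.00
n = 8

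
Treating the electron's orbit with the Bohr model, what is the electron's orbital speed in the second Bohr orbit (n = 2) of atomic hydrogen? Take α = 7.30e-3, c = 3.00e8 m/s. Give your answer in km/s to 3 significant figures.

v_n = Zαc/n = 1 × 0.00730 × 3.00e8 / 2
    = 1100 km/s

1100 km/s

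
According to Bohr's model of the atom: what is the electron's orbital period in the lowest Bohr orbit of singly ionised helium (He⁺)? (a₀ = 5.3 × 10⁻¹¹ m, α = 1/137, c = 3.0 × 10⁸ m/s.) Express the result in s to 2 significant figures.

3.8 × 10⁻¹⁷ s

r = n²a₀/Z = 1²·5.3 × 10⁻¹¹/2 = 2.6 × 10⁻¹¹ m
v = Zαc/n = 2·0.0073·3.0 × 10⁸/1 = 4.4 × 10⁶ m/s
T = 2πr/v = 3.8 × 10⁻¹⁷ s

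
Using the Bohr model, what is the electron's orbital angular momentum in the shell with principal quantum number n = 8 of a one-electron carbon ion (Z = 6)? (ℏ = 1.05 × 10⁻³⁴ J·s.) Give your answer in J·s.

8.40 × 10⁻³⁴ J·s

L_n = nℏ = 8 × 1.05 × 10⁻³⁴ = 8.40 × 10⁻³⁴ J·s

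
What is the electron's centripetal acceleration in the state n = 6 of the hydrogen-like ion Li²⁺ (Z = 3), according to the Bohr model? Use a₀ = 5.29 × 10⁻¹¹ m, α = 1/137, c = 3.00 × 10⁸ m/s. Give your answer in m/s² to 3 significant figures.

1.89 × 10²¹ m/s²

r = n²a₀/Z = 6.35 × 10⁻¹⁰ m, v = Zαc/n = 1.09 × 10⁶ m/s
a = v²/r = (1.09 × 10⁶)² / 6.35 × 10⁻¹⁰ = 1.89 × 10²¹ m/s²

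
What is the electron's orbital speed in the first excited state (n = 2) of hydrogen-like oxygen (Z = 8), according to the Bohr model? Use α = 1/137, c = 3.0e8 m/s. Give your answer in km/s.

v_n = Zαc/n = 8 × 0.0073 × 3.0e8 / 2
    = 8800 km/s

8800 km/s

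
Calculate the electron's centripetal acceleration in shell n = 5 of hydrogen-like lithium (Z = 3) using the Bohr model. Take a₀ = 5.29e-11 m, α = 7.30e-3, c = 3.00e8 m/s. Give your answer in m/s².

3.92e21 m/s²

r = n²a₀/Z = 4.41e-10 m, v = Zαc/n = 1.31e6 m/s
a = v²/r = (1.31e6)² / 4.41e-10 = 3.92e21 m/s²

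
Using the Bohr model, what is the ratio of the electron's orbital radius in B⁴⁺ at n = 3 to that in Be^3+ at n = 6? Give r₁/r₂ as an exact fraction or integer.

1/5

r ∝ Z^-1 · n^2
r₁/r₂ = (5/4)^-1 · (3/6)^2 = 1/5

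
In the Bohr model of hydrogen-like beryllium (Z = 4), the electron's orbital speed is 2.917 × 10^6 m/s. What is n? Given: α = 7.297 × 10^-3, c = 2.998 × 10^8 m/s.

3

v_n = Zαc/n ⇒ n = Zαc/v = 4 × 0.007297 × 2.998 × 10^8 / 2.917 × 10^6 ≈ 3.00
n = 3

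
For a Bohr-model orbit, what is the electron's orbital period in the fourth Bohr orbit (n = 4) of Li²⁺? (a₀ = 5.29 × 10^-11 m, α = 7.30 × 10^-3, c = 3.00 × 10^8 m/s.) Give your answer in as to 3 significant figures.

1080 as

r = n²a₀/Z = 4²·5.29 × 10^-11/3 = 2.82 × 10^-10 m
v = Zαc/n = 3·0.00730·3.00 × 10^8/4 = 1.64 × 10^6 m/s
T = 2πr/v = 1.08 × 10^-15 s = 1080 as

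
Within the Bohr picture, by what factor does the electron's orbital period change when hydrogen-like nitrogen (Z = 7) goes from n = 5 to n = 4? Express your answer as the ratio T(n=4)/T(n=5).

64/125

T ∝ Z^-2 · n^3; with Z fixed, T ∝ n^3.
T(n=4)/T(n=5) = (4/5)^3 = 64/125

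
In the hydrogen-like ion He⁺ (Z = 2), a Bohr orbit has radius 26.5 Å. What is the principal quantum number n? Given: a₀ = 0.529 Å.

10

r_n = n²a₀/Z ⇒ n² = rZ/a₀ = 26.5 × 2 / 0.529 ≈ 100.19
n = 10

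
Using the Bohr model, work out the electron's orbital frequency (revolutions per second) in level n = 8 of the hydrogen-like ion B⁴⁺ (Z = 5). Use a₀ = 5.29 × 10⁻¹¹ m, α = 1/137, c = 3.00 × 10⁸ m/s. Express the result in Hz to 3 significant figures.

3.22 × 10¹⁴ Hz

r = n²a₀/Z = 6.77 × 10⁻¹⁰ m, v = Zαc/n = 1.37 × 10⁶ m/s
f = v/(2πr) = 3.22 × 10¹⁴ Hz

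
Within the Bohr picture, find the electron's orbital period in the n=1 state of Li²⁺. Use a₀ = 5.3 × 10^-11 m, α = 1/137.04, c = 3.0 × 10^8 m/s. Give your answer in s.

r = n²a₀/Z = 1²·5.3 × 10^-11/3 = 1.8 × 10^-11 m
v = Zαc/n = 3·0.0073·3.0 × 10^8/1 = 6.6 × 10^6 m/s
T = 2πr/v = 1.7 × 10^-17 s

1.7 × 10^-17 s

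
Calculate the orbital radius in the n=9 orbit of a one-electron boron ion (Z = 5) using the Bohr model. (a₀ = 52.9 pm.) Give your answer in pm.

857 pm

r_n = n²a₀/Z = 9² × 52.9 / 5
    = 81 × 52.9 / 5 = 857 pm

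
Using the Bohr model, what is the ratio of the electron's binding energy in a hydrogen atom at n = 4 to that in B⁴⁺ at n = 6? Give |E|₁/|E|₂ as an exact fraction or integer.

9/100

|E| ∝ Z^2 · n^-2
|E|₁/|E|₂ = (1/5)^2 · (4/6)^-2 = 9/100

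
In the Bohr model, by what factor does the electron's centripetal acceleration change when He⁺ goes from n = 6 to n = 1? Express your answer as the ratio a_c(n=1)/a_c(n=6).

1296

a_c ∝ Z^3 · n^-4; with Z fixed, a_c ∝ n^-4.
a_c(n=1)/a_c(n=6) = (1/6)^-4 = 1296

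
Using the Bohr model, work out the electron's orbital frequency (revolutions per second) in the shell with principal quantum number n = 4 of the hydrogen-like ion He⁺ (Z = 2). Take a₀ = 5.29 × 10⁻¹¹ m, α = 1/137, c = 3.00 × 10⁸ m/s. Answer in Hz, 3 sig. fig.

r = n²a₀/Z = 4.23 × 10⁻¹⁰ m, v = Zαc/n = 1.09 × 10⁶ m/s
f = v/(2πr) = 4.12 × 10¹⁴ Hz

4.12 × 10¹⁴ Hz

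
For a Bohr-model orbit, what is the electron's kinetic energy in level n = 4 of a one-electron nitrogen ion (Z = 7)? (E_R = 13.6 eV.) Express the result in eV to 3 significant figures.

For a Coulomb orbit the virial theorem gives K = −E_n.
E_n = −E_R·Z²/n², so K = E_R·Z²/n² = 13.6 × 7²/4² = 41.6 eV

41.6 eV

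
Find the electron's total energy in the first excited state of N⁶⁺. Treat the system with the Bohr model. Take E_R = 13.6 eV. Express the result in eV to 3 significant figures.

-167 eV

E_n = −E_R·Z²/n² = −13.6 × 7²/2² = -167 eV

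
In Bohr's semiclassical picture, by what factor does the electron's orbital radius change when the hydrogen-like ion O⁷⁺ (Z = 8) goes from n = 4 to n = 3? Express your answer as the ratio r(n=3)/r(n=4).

r ∝ Z^-1 · n^2; with Z fixed, r ∝ n^2.
r(n=3)/r(n=4) = (3/4)^2 = 9/16

9/16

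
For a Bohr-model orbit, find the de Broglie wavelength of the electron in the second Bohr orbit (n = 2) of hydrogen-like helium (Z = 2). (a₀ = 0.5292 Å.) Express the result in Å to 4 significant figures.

3.325 Å

The Bohr quantisation condition is nλ = 2πr_n.
r_n = n²a₀/Z = 1.058 Å
λ = 2πr_n/n = 2π·1.058/2 = 3.325 Å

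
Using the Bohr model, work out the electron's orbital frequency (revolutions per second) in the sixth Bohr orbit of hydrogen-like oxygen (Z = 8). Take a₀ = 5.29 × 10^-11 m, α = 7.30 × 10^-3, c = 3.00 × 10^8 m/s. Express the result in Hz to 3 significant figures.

r = n²a₀/Z = 2.38 × 10^-10 m, v = Zαc/n = 2.92 × 10^6 m/s
f = v/(2πr) = 1.95 × 10^15 Hz

1.95 × 10^15 Hz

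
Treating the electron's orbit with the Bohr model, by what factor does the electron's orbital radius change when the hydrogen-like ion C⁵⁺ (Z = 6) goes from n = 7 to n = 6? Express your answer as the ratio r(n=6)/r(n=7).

r ∝ Z^-1 · n^2; with Z fixed, r ∝ n^2.
r(n=6)/r(n=7) = (6/7)^2 = 36/49

36/49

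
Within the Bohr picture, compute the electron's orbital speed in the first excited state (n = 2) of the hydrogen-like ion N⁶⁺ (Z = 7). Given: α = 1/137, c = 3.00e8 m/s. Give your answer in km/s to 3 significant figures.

v_n = Zαc/n = 7 × 0.00730 × 3.00e8 / 2
    = 7660 km/s

7660 km/s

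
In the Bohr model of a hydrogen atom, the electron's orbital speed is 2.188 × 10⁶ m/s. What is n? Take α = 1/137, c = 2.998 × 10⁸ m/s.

1

v_n = Zαc/n ⇒ n = Zαc/v = 1 × 0.007299 × 2.998 × 10⁸ / 2.188 × 10⁶ ≈ 1.00
n = 1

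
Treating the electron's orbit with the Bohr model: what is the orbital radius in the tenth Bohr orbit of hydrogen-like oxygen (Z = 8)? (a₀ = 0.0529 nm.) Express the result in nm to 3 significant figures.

r_n = n²a₀/Z = 10² × 0.0529 / 8
    = 100 × 0.0529 / 8 = 0.661 nm

0.661 nm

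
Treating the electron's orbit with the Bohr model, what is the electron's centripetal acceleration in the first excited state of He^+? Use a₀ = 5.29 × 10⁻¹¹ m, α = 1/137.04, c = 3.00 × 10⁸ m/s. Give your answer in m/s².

r = n²a₀/Z = 1.06 × 10⁻¹⁰ m, v = Zαc/n = 2.19 × 10⁶ m/s
a = v²/r = (2.19 × 10⁶)² / 1.06 × 10⁻¹⁰ = 4.53 × 10²² m/s²

4.53 × 10²² m/s²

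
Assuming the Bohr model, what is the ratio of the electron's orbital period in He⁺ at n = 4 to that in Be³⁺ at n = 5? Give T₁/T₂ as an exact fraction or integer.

256/125

T ∝ Z^-2 · n^3
T₁/T₂ = (2/4)^-2 · (4/5)^3 = 256/125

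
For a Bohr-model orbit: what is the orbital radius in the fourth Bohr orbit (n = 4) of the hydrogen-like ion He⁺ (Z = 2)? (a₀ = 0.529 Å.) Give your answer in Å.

r_n = n²a₀/Z = 4² × 0.529 / 2
    = 16 × 0.529 / 2 = 4.23 Å

4.23 Å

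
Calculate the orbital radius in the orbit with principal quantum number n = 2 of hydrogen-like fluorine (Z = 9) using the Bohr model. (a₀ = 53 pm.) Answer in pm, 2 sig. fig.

24 pm

r_n = n²a₀/Z = 2² × 53 / 9
    = 4 × 53 / 9 = 24 pm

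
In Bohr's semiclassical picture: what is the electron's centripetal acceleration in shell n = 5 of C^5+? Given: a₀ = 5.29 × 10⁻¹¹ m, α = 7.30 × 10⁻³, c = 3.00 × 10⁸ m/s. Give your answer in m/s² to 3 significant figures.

3.13 × 10²² m/s²

r = n²a₀/Z = 2.20 × 10⁻¹⁰ m, v = Zαc/n = 2.63 × 10⁶ m/s
a = v²/r = (2.63 × 10⁶)² / 2.20 × 10⁻¹⁰ = 3.13 × 10²² m/s²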